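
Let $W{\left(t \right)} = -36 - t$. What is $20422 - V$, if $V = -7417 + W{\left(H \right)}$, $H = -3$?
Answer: $27872$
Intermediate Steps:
$V = -7450$ ($V = -7417 - 33 = -7450$)
$20422 - V = 20422 - -7450 = 20422 + 7450 = 27872$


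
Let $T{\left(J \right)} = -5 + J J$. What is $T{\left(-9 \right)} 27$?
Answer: $2052$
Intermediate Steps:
$T{\left(J \right)} = -5 + J^{2}$
$T{\left(-9 \right)} 27 = \left(-5 + \left(-9\right)^{2}\right) 27 = \left(-5 + 81\right) 27 = 76 \cdot 27 = 2052$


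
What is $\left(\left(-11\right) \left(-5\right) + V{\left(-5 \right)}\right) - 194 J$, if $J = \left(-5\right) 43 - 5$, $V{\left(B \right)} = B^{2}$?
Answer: $42760$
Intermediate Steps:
$J = -220$ ($J = -215 - 5 = -220$)
$\left(\left(-11\right) \left(-5\right) + V{\left(-5 \right)}\right) - 194 J = \left(\left(-11\right) \left(-5\right) + \left(-5\right)^{2}\right) - -42680 = \left(55 + 25\right) + 42680 = 80 + 42680 = 42760$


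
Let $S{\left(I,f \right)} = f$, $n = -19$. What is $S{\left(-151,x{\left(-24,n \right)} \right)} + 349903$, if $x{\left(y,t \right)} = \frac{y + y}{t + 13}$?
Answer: $349911$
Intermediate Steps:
$x{\left(y,t \right)} = \frac{2 y}{13 + t}$
$S{\left(-151,x{\left(-24,n \right)} \right)} + 349903 = 2 \left(-24\right) \frac{1}{13 - 19} + 349903 = 2 \left(-24\right) \frac{1}{-6} + 349903 = 2 \left(-24\right) \left(- \frac{1}{6}\right) + 349903 = 8 + 349903 = 349911$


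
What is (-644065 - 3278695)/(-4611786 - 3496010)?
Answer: 980690/2026949 ≈ 0.48383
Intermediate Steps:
(-644065 - 3278695)/(-4611786 - 3496010) = -3922760/(-8107796) = -3922760*(-1/8107796) = 980690/2026949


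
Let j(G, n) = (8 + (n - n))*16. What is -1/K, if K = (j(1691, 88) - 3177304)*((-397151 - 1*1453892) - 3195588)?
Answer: -1/16034034894056 ≈ -6.2367e-14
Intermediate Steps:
j(G, n) = 128 (j(G, n) = (8 + 0)*16 = 8*16 = 128)
K = 16034034894056 (K = (128 - 3177304)*((-397151 - 1*1453892) - 3195588) = -3177176*((-397151 - 1453892) - 3195588) = -3177176*(-1851043 - 3195588) = -3177176*(-5046631) = 16034034894056)
-1/K = -1/16034034894056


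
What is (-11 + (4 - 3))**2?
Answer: 100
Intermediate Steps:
(-11 + (4 - 3))**2 = (-11 + 1)**2 = (-10)**2 = 100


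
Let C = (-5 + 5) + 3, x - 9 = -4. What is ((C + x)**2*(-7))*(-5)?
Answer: 2240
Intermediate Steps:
x = 5 (x = 9 - 4 = 5)
C = 3 (C = 0 + 3 = 3)
((C + x)**2*(-7))*(-5) = ((3 + 5)**2*(-7))*(-5) = (8**2*(-7))*(-5) = (64*(-7))*(-5) = -448*(-5) = 2240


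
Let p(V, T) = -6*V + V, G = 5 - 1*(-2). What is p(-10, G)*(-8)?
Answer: -400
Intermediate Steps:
G = 7 (G = 5 + 2 = 7)
p(V, T) = -5*V
p(-10, G)*(-8) = -5*(-10)*(-8) = 50*(-8) = -400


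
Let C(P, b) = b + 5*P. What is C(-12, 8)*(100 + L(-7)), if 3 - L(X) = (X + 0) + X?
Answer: -6084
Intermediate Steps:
L(X) = 3 - 2*X (L(X) = 3 - ((X + 0) + X) = 3 - (X + X) = 3 - 2*X)
C(-12, 8)*(100 + L(-7)) = (8 + 5*(-12))*(100 + (3 - 2*(-7))) = (8 - 60)*(100 + (3 + 14)) = -52*(100 + 17) = -52*117 = -6084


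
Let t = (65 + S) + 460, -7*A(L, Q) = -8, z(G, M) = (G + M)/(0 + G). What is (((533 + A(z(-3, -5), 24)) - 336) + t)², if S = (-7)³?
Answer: 7080921/49 ≈ 1.4451e+5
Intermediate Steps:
z(G, M) = (G + M)/G
A(L, Q) = 8/7 (A(L, Q) = -⅐*(-8) = 8/7)
S = -343
t = 182 (t = (65 - 343) + 460 = -278 + 460 = 182)
(((533 + A(z(-3, -5), 24)) - 336) + t)² = (((533 + 8/7) - 336) + 182)² = ((3739/7 - 336) + 182)² = (1387/7 + 182)² = (2661/7)² = 7080921/49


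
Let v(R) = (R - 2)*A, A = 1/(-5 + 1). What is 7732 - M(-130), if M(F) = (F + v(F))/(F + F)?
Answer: 2010223/260 ≈ 7731.6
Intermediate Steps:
A = -¼ (A = 1/(-4) = -¼ ≈ -0.25000)
v(R) = ½ - R/4 (v(R) = (R - 2)*(-¼) = (-2 + R)*(-¼) = ½ - R/4)
M(F) = (½ + 3*F/4)/(2*F) (M(F) = (F + (½ - F/4))/(F + F) = (½ + 3*F/4)/((2*F)) = (½ + 3*F/4)*(1/(2*F)) = (½ + 3*F/4)/(2*F))
7732 - M(-130) = 7732 - (2 + 3*(-130))/(8*(-130)) = 7732 - (-1)*(2 - 390)/(8*130) = 7732 - (-1)*(-388)/(8*130) = 7732 - 1*97/260 = 7732 - 97/260 = 2010223/260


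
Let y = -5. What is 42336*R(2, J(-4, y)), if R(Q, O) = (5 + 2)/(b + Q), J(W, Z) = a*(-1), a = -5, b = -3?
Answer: -296352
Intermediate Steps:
J(W, Z) = 5 (J(W, Z) = -5*(-1) = 5)
R(Q, O) = 7/(-3 + Q) (R(Q, O) = (5 + 2)/(-3 + Q) = 7/(-3 + Q))
42336*R(2, J(-4, y)) = 42336*(7/(-3 + 2)) = 42336*(7/(-1)) = 42336*(7*(-1)) = 42336*(-7) = -296352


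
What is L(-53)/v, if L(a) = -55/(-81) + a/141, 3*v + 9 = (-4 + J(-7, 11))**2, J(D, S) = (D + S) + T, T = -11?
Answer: 577/71064 ≈ 0.0081194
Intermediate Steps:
J(D, S) = -11 + D + S (J(D, S) = (D + S) - 11 = -11 + D + S)
v = 112/3 (v = -3 + (-4 + (-11 - 7 + 11))**2/3 = -3 + (-4 - 7)**2/3 = -3 + (1/3)*(-11)**2 = -3 + (1/3)*121 = -3 + 121/3 = 112/3 ≈ 37.333)
L(a) = 55/81 + a/141 (L(a) = -55*(-1/81) + a*(1/141) = 55/81 + a/141)
L(-53)/v = (55/81 + (1/141)*(-53))/(112/3) = (55/81 - 53/141)*(3/112) = (1154/3807)*(3/112) = 577/71064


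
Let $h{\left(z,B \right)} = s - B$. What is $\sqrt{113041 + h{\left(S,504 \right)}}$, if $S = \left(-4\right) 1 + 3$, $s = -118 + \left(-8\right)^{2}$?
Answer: $\sqrt{112483} \approx 335.38$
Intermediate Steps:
$s = -54$ ($s = -118 + 64 = -54$)
$S = -1$ ($S = -4 + 3 = -1$)
$h{\left(z,B \right)} = -54 - B$
$\sqrt{113041 + h{\left(S,504 \right)}} = \sqrt{113041 - 558} = \sqrt{112483}$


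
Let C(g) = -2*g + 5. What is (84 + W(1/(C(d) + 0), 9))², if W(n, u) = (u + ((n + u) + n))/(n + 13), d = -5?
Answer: 17505856/2401 ≈ 7291.1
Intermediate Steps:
C(g) = 5 - 2*g
W(n, u) = (2*n + 2*u)/(13 + n) (W(n, u) = (u + (u + 2*n))/(13 + n) = (2*n + 2*u)/(13 + n))
(84 + W(1/(C(d) + 0), 9))² = (84 + 2*(1/((5 - 2*(-5)) + 0) + 9)/(13 + 1/((5 - 2*(-5)) + 0)))² = (84 + 2*(1/((5 + 10) + 0) + 9)/(13 + 1/((5 + 10) + 0)))² = (84 + 2*(1/(15 + 0) + 9)/(13 + 1/(15 + 0)))² = (84 + 2*(1/15 + 9)/(13 + 1/15))² = (84 + 2*(136/15)/(196/15))² = (84 + 2*(15/196)*(136/15))² = (84 + 68/49)² = (4184/49)² = 17505856/2401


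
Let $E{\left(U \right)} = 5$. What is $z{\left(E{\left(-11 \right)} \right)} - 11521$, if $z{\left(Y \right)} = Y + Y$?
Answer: $-11511$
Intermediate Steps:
$z{\left(Y \right)} = 2 Y$
$z{\left(E{\left(-11 \right)} \right)} - 11521 = 2 \cdot 5 - 11521 = 10 - 11521 = -11511$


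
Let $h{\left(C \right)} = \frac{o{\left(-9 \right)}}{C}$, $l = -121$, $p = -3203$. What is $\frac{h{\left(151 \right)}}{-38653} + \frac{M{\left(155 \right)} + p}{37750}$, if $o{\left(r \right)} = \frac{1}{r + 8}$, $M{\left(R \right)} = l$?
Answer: $- \frac{64241161}{729575375} \approx -0.088053$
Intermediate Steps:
$M{\left(R \right)} = -121$
$o{\left(r \right)} = \frac{1}{8 + r}$
$h{\left(C \right)} = - \frac{1}{C}$ ($h{\left(C \right)} = \frac{1}{\left(8 - 9\right) C} = \frac{1}{\left(-1\right) C} = - \frac{1}{C}$)
$\frac{h{\left(151 \right)}}{-38653} + \frac{M{\left(155 \right)} + p}{37750} = \frac{\left(-1\right) \frac{1}{151}}{-38653} + \frac{-121 - 3203}{37750} = \left(-1\right) \frac{1}{151} \left(- \frac{1}{38653}\right) - \frac{1662}{18875} = \left(- \frac{1}{151}\right) \left(- \frac{1}{38653}\right) - \frac{1662}{18875} = \frac{1}{5836603} - \frac{1662}{18875} = - \frac{64241161}{729575375}$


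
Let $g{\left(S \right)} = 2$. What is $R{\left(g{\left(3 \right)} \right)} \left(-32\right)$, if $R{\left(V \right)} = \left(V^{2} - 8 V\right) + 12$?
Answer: $0$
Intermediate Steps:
$R{\left(V \right)} = 12 + V^{2} - 8 V$
$R{\left(g{\left(3 \right)} \right)} \left(-32\right) = \left(12 + 2^{2} - 16\right) \left(-32\right) = \left(12 + 4 - 16\right) \left(-32\right) = 0 \left(-32\right) = 0$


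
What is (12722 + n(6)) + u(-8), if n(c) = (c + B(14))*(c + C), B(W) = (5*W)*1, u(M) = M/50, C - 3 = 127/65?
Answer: 4405158/325 ≈ 13554.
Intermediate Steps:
C = 322/65 (C = 3 + 127/65 = 322/65 ≈ 4.9538)
u(M) = M/50 (u(M) = M*(1/50) = M/50)
B(W) = 5*W
n(c) = (70 + c)*(322/65 + c) (n(c) = (c + 5*14)*(c + 322/65) = (c + 70)*(322/65 + c) = (70 + c)*(322/65 + c))
(12722 + n(6)) + u(-8) = (12722 + (4508/13 + 6² + (4872/65)*6)) + (1/50)*(-8) = (12722 + (4508/13 + 36 + 29232/65)) - 4/25 = (12722 + 54112/65) - 4/25 = 881042/65 - 4/25 = 4405158/325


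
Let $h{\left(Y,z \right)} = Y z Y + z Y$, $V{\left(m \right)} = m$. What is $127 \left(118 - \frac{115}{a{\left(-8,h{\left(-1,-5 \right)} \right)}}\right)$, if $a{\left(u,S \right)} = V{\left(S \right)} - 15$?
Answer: $\frac{47879}{3} \approx 15960.0$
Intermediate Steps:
$h{\left(Y,z \right)} = Y z + z Y^{2}$ ($h{\left(Y,z \right)} = z Y^{2} + Y z = Y z + z Y^{2}$)
$a{\left(u,S \right)} = -15 + S$ ($a{\left(u,S \right)} = S - 15 = -15 + S$)
$127 \left(118 - \frac{115}{a{\left(-8,h{\left(-1,-5 \right)} \right)}}\right) = 127 \left(118 - \frac{115}{-15 - - 5 \left(1 - 1\right)}\right) = 127 \left(118 - \frac{115}{-15 - \left(-5\right) 0}\right) = 127 \left(118 - \frac{115}{-15 + 0}\right) = 127 \left(118 - \frac{115}{-15}\right) = 127 \left(118 - - \frac{23}{3}\right) = 127 \left(118 + \frac{23}{3}\right) = 127 \cdot \frac{377}{3} = \frac{47879}{3}$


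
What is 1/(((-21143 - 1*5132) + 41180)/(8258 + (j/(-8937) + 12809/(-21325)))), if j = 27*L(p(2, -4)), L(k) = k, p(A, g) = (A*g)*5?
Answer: 58286325571/105208060375 ≈ 0.55401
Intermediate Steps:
p(A, g) = 5*A*g
j = -1080 (j = 27*(5*2*(-4)) = 27*(-40) = -1080)
1/(((-21143 - 1*5132) + 41180)/(8258 + (j/(-8937) + 12809/(-21325)))) = 1/(((-21143 - 1*5132) + 41180)/(8258 + (-1080/(-8937) + 12809/(-21325)))) = 1/(((-21143 - 5132) + 41180)/(8258 + (-1080*(-1/8937) + 12809*(-1/21325)))) = 1/((-26275 + 41180)/(8258 + (40/331 - 12809/21325))) = 1/(14905/(8258 - 3386779/7058575)) = 1/(14905/(58286325571/7058575)) = 1/(14905*(7058575/58286325571)) = 1/(105208060375/58286325571) = 58286325571/105208060375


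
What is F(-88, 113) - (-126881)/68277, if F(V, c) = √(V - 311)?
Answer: 126881/68277 + I*√399 ≈ 1.8583 + 19.975*I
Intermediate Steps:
F(V, c) = √(-311 + V)
F(-88, 113) - (-126881)/68277 = √(-311 - 88) - (-126881)/68277 = √(-399) - (-126881)/68277 = I*√399 - 1*(-126881/68277) = I*√399 + 126881/68277 = 126881/68277 + I*√399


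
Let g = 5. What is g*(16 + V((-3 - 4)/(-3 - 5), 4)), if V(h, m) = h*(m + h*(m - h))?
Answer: 56045/512 ≈ 109.46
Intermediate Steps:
g*(16 + V((-3 - 4)/(-3 - 5), 4)) = 5*(16 + ((-3 - 4)/(-3 - 5))*(4 - ((-3 - 4)/(-3 - 5))**2 + ((-3 - 4)/(-3 - 5))*4)) = 5*(16 + (-7/(-8))*(4 - (-7/(-8))**2 - 7/(-8)*4)) = 5*(16 + (-7*(-1/8))*(4 - (-7*(-1/8))**2 - 7*(-1/8)*4)) = 5*(16 + 7*(4 - (7/8)**2 + (7/8)*4)/8) = 5*(16 + 7*(4 - 1*49/64 + 7/2)/8) = 5*(16 + 7*(4 - 49/64 + 7/2)/8) = 5*(16 + (7/8)*(431/64)) = 5*(16 + 3017/512) = 5*(11209/512) = 56045/512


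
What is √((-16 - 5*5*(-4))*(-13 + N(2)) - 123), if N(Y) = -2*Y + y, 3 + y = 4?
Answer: 3*I*√163 ≈ 38.301*I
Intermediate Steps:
y = 1 (y = -3 + 4 = 1)
N(Y) = 1 - 2*Y (N(Y) = -2*Y + 1 = 1 - 2*Y)
√((-16 - 5*5*(-4))*(-13 + N(2)) - 123) = √((-16 - 5*5*(-4))*(-13 + (1 - 2*2)) - 123) = √((-16 - 25*(-4))*(-13 + (1 - 4)) - 123) = √((-16 + 100)*(-13 - 3) - 123) = √(84*(-16) - 123) = √(-1344 - 123) = √(-1467) = 3*I*√163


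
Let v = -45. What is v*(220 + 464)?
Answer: -30780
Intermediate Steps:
v*(220 + 464) = -45*(220 + 464) = -45*684 = -30780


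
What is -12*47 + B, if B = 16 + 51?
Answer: -497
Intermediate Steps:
B = 67
-12*47 + B = -12*47 + 67 = -564 + 67 = -497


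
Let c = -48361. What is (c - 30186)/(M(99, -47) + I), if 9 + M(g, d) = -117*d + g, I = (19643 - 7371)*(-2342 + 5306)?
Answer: -78547/36379797 ≈ -0.0021591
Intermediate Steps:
I = 36374208 (I = 12272*2964 = 36374208)
M(g, d) = -9 + g - 117*d (M(g, d) = -9 + (-117*d + g) = -9 + (g - 117*d) = -9 + g - 117*d)
(c - 30186)/(M(99, -47) + I) = (-48361 - 30186)/((-9 + 99 - 117*(-47)) + 36374208) = -78547/((-9 + 99 + 5499) + 36374208) = -78547/(5589 + 36374208) = -78547/36379797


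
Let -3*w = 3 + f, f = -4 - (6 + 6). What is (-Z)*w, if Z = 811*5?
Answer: -52715/3 ≈ -17572.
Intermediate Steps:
Z = 4055
f = -16 (f = -4 - 1*12 = -4 - 12 = -16)
w = 13/3 (w = -(3 - 16)/3 = -1/3*(-13) = 13/3 ≈ 4.3333)
(-Z)*w = -1*4055*(13/3) = -4055*13/3 = -52715/3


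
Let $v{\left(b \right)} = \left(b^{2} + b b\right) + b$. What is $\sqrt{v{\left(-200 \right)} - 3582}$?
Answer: $\sqrt{76218} \approx 276.08$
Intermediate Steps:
$v{\left(b \right)} = b + 2 b^{2}$ ($v{\left(b \right)} = \left(b^{2} + b^{2}\right) + b = 2 b^{2} + b = b + 2 b^{2}$)
$\sqrt{v{\left(-200 \right)} - 3582} = \sqrt{- 200 \left(1 + 2 \left(-200\right)\right) - 3582} = \sqrt{- 200 \left(1 - 400\right) - 3582} = \sqrt{\left(-200\right) \left(-399\right) - 3582} = \sqrt{79800 - 3582} = \sqrt{76218}$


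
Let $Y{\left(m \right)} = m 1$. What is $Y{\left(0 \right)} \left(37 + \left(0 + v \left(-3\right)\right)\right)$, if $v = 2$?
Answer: $0$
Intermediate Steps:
$Y{\left(m \right)} = m$
$Y{\left(0 \right)} \left(37 + \left(0 + v \left(-3\right)\right)\right) = 0 \left(37 + \left(0 + 2 \left(-3\right)\right)\right) = 0 \left(37 + \left(0 - 6\right)\right) = 0 \left(37 - 6\right) = 0 \cdot 31 = 0$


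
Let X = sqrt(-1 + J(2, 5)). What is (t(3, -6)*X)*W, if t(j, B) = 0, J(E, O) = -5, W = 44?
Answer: 0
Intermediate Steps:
X = I*sqrt(6) (X = sqrt(-1 - 5) = sqrt(-6) = I*sqrt(6) ≈ 2.4495*I)
(t(3, -6)*X)*W = (0*(I*sqrt(6)))*44 = 0*44 = 0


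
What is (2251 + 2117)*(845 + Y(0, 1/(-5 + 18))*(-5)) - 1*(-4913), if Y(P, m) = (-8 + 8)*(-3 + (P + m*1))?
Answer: 3695873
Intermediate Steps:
Y(P, m) = 0 (Y(P, m) = 0*(-3 + (P + m)) = 0*(-3 + P + m) = 0)
(2251 + 2117)*(845 + Y(0, 1/(-5 + 18))*(-5)) - 1*(-4913) = (2251 + 2117)*(845 + 0*(-5)) - 1*(-4913) = 4368*(845 + 0) + 4913 = 4368*845 + 4913 = 3690960 + 4913 = 3695873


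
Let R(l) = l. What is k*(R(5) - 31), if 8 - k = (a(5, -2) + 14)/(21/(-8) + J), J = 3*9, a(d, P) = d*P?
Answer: -3056/15 ≈ -203.73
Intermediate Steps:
a(d, P) = P*d
J = 27
k = 1528/195 (k = 8 - (-2*5 + 14)/(21/(-8) + 27) = 8 - (-10 + 14)/(21*(-⅛) + 27) = 8 - 4/(-21/8 + 27) = 8 - 4/195/8 = 8 - 4*8/195 = 8 - 1*32/195 = 8 - 32/195 = 1528/195 ≈ 7.8359)
k*(R(5) - 31) = 1528*(5 - 31)/195 = (1528/195)*(-26) = -3056/15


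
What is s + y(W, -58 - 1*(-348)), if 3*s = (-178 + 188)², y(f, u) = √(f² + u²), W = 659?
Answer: 100/3 + √518381 ≈ 753.32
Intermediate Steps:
s = 100/3 (s = (-178 + 188)²/3 = (⅓)*10² = (⅓)*100 = 100/3 ≈ 33.333)
s + y(W, -58 - 1*(-348)) = 100/3 + √(659² + (-58 - 1*(-348))²) = 100/3 + √(434281 + (-58 + 348)²) = 100/3 + √(434281 + 290²) = 100/3 + √(434281 + 84100) = 100/3 + √518381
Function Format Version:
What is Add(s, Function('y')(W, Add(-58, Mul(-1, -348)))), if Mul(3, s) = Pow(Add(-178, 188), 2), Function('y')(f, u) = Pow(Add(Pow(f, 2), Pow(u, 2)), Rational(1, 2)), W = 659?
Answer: Add(Rational(100, 3), Pow(518381, Rational(1, 2))) ≈ 753.32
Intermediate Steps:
s = Rational(100, 3) (s = Mul(Rational(1, 3), Pow(Add(-178, 188), 2)) = Mul(Rational(1, 3), Pow(10, 2)) = Mul(Rational(1, 3), 100) = Rational(100, 3) ≈ 33.333)
Add(s, Function('y')(W, Add(-58, Mul(-1, -348)))) = Add(Rational(100, 3), Pow(Add(Pow(659, 2), Pow(Add(-58, Mul(-1, -348)), 2)), Rational(1, 2))) = Add(Rational(100, 3), Pow(Add(434281, Pow(Add(-58, 348), 2)), Rational(1, 2))) = Add(Rational(100, 3), Pow(Add(434281, Pow(290, 2)), Rational(1, 2))) = Add(Rational(100, 3), Pow(Add(434281, 84100), Rational(1, 2))) = Add(Rational(100, 3), Pow(518381, Rational(1, 2)))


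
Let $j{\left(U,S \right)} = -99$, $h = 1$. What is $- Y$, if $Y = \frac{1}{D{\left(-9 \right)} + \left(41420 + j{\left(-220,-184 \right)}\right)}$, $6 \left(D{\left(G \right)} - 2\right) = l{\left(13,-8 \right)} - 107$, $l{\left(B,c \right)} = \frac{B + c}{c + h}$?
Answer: $- \frac{21}{867406} \approx -2.421 \cdot 10^{-5}$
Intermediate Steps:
$l{\left(B,c \right)} = \frac{B + c}{1 + c}$ ($l{\left(B,c \right)} = \frac{B + c}{c + 1} = \frac{B + c}{1 + c}$)
$D{\left(G \right)} = - \frac{335}{21}$ ($D{\left(G \right)} = 2 + \frac{\frac{13 - 8}{1 - 8} - 107}{6} = 2 + \frac{\frac{1}{-7} \cdot 5 - 107}{6} = 2 + \frac{\left(- \frac{1}{7}\right) 5 - 107}{6} = 2 + \frac{- \frac{5}{7} - 107}{6} = 2 + \frac{1}{6} \left(- \frac{754}{7}\right) = 2 - \frac{377}{21} = - \frac{335}{21}$)
$Y = \frac{21}{867406}$ ($Y = \frac{1}{- \frac{335}{21} + \left(41420 - 99\right)} = \frac{1}{- \frac{335}{21} + 41321} = \frac{1}{\frac{867406}{21}} = \frac{21}{867406} \approx 2.421 \cdot 10^{-5}$)
$- Y = \left(-1\right) \frac{21}{867406} = - \frac{21}{867406}$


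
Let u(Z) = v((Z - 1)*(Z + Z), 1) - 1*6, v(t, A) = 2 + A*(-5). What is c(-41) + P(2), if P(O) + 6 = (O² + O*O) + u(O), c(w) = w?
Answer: -48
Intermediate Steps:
v(t, A) = 2 - 5*A
u(Z) = -9 (u(Z) = (2 - 5*1) - 1*6 = (2 - 5) - 6 = -3 - 6 = -9)
P(O) = -15 + 2*O² (P(O) = -6 + ((O² + O*O) - 9) = -6 + ((O² + O²) - 9) = -6 + (2*O² - 9) = -6 + (-9 + 2*O²) = -15 + 2*O²)
c(-41) + P(2) = -41 + (-15 + 2*2²) = -41 + (-15 + 2*4) = -41 + (-15 + 8) = -41 - 7 = -48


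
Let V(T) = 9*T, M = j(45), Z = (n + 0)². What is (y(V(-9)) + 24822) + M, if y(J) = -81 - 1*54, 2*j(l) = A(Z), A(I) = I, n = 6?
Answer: 24705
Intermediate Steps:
Z = 36 (Z = (6 + 0)² = 6² = 36)
j(l) = 18 (j(l) = (½)*36 = 18)
M = 18
y(J) = -135 (y(J) = -81 - 54 = -135)
(y(V(-9)) + 24822) + M = (-135 + 24822) + 18 = 24687 + 18 = 24705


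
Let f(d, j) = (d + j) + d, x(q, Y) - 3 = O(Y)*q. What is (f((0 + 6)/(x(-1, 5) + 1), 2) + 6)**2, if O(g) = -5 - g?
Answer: 3844/49 ≈ 78.449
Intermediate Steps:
x(q, Y) = 3 + q*(-5 - Y) (x(q, Y) = 3 + (-5 - Y)*q = 3 + q*(-5 - Y))
f(d, j) = j + 2*d
(f((0 + 6)/(x(-1, 5) + 1), 2) + 6)**2 = ((2 + 2*((0 + 6)/((3 - 1*(-1)*(5 + 5)) + 1))) + 6)**2 = ((2 + 2*(6/((3 - 1*(-1)*10) + 1))) + 6)**2 = ((2 + 2*(6/((3 + 10) + 1))) + 6)**2 = ((2 + 2*(6/(13 + 1))) + 6)**2 = ((2 + 2*(6/14)) + 6)**2 = ((2 + 2*(6*(1/14))) + 6)**2 = ((2 + 2*(3/7)) + 6)**2 = ((2 + 6/7) + 6)**2 = (20/7 + 6)**2 = (62/7)**2 = 3844/49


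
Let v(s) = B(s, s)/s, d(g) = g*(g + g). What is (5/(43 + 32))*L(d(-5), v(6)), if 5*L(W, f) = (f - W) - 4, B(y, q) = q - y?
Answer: -18/25 ≈ -0.72000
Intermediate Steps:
d(g) = 2*g**2 (d(g) = g*(2*g) = 2*g**2)
v(s) = 0 (v(s) = (s - s)/s = 0/s = 0)
L(W, f) = -4/5 - W/5 + f/5 (L(W, f) = ((f - W) - 4)/5 = (-4 + f - W)/5 = -4/5 - W/5 + f/5)
(5/(43 + 32))*L(d(-5), v(6)) = (5/(43 + 32))*(-4/5 - 2*(-5)**2/5 + (1/5)*0) = (5/75)*(-4/5 - 2*25/5 + 0) = (5*(1/75))*(-4/5 - 1/5*50 + 0) = (-4/5 - 10 + 0)/15 = (1/15)*(-54/5) = -18/25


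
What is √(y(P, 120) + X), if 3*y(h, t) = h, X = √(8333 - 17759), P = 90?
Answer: √(30 + I*√9426) ≈ 8.1122 + 5.984*I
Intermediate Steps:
X = I*√9426 (X = √(-9426) = I*√9426 ≈ 97.088*I)
y(h, t) = h/3
√(y(P, 120) + X) = √((⅓)*90 + I*√9426) = √(30 + I*√9426)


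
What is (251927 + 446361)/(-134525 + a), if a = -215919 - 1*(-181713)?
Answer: -698288/168731 ≈ -4.1385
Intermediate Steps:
a = -34206 (a = -215919 + 181713 = -34206)
(251927 + 446361)/(-134525 + a) = (251927 + 446361)/(-134525 - 34206) = 698288/(-168731) = 698288*(-1/168731) = -698288/168731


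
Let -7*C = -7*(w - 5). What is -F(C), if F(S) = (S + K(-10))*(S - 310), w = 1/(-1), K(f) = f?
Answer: -5056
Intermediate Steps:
w = -1
C = -6 (C = -(-1)*(-1 - 5) = -(-1)*(-6) = -1/7*42 = -6)
F(S) = (-310 + S)*(-10 + S) (F(S) = (S - 10)*(S - 310) = (-10 + S)*(-310 + S) = (-310 + S)*(-10 + S))
-F(C) = -(3100 + (-6)**2 - 320*(-6)) = -(3100 + 36 + 1920) = -1*5056 = -5056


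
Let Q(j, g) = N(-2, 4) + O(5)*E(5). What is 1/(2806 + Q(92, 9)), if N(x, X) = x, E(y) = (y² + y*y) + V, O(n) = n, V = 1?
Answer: 1/3059 ≈ 0.00032690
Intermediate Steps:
E(y) = 1 + 2*y² (E(y) = (y² + y*y) + 1 = (y² + y²) + 1 = 2*y² + 1 = 1 + 2*y²)
Q(j, g) = 253 (Q(j, g) = -2 + 5*(1 + 2*5²) = -2 + 5*(1 + 2*25) = -2 + 5*(1 + 50) = -2 + 5*51 = -2 + 255 = 253)
1/(2806 + Q(92, 9)) = 1/(2806 + 253) = 1/3059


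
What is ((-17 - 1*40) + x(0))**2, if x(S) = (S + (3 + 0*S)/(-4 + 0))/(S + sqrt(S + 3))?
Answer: (228 + sqrt(3))**2/16 ≈ 3298.6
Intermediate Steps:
x(S) = (-3/4 + S)/(S + sqrt(3 + S)) (x(S) = (S + (3 + 0)/(-4))/(S + sqrt(3 + S)) = (S + 3*(-1/4))/(S + sqrt(3 + S)) = (S - 3/4)/(S + sqrt(3 + S)) = (-3/4 + S)/(S + sqrt(3 + S)))
((-17 - 1*40) + x(0))**2 = ((-17 - 1*40) + (-3/4 + 0)/(0 + sqrt(3 + 0)))**2 = ((-17 - 40) - 3/4/(0 + sqrt(3)))**2 = (-57 - 3/4/sqrt(3))**2 = (-57 + (sqrt(3)/3)*(-3/4))**2 = (-57 - sqrt(3)/4)**2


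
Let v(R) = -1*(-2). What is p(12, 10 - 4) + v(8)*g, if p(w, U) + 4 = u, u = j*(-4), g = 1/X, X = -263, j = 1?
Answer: -2106/263 ≈ -8.0076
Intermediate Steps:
g = -1/263 (g = 1/(-263) = -1/263 ≈ -0.0038023)
u = -4 (u = 1*(-4) = -4)
v(R) = 2
p(w, U) = -8 (p(w, U) = -4 - 4 = -8)
p(12, 10 - 4) + v(8)*g = -8 + 2*(-1/263) = -8 - 2/263 = -2106/263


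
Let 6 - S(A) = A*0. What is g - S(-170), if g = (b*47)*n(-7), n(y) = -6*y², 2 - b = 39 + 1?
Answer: 525078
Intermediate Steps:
S(A) = 6 (S(A) = 6 - A*0 = 6 - 1*0 = 6 + 0 = 6)
b = -38 (b = 2 - (39 + 1) = 2 - 1*40 = 2 - 40 = -38)
g = 525084 (g = (-38*47)*(-6*(-7)²) = -(-10716)*49 = -1786*(-294) = 525084)
g - S(-170) = 525084 - 1*6 = 525084 - 6 = 525078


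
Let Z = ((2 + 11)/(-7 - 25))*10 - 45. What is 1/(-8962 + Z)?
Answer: -16/144177 ≈ -0.00011097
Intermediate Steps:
Z = -785/16 (Z = (13/(-32))*10 - 45 = (13*(-1/32))*10 - 45 = -13/32*10 - 45 = -65/16 - 45 = -785/16 ≈ -49.063)
1/(-8962 + Z) = 1/(-8962 - 785/16) = 1/(-144177/16) = -16/144177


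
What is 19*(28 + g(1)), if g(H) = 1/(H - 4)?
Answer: 1577/3 ≈ 525.67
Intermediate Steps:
g(H) = 1/(-4 + H)
19*(28 + g(1)) = 19*(28 + 1/(-4 + 1)) = 19*(28 + 1/(-3)) = 19*(28 - 1/3) = 19*(83/3) = 1577/3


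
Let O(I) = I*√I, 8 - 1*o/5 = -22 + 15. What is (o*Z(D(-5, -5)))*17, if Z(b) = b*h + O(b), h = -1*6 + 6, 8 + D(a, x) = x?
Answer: -16575*I*√13 ≈ -59762.0*I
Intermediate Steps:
D(a, x) = -8 + x
h = 0 (h = -6 + 6 = 0)
o = 75 (o = 40 - 5*(-22 + 15) = 40 - 5*(-7) = 40 + 35 = 75)
O(I) = I^(3/2)
Z(b) = b^(3/2) (Z(b) = b*0 + b^(3/2) = 0 + b^(3/2) = b^(3/2))
(o*Z(D(-5, -5)))*17 = (75*(-8 - 5)^(3/2))*17 = (75*(-13)^(3/2))*17 = (75*(-13*I*√13))*17 = -975*I*√13*17 = -16575*I*√13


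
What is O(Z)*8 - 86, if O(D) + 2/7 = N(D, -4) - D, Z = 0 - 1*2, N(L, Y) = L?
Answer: -618/7 ≈ -88.286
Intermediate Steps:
Z = -2 (Z = 0 - 2 = -2)
O(D) = -2/7 (O(D) = -2/7 + (D - D) = -2/7 + 0 = -2/7)
O(Z)*8 - 86 = -2/7*8 - 86 = -16/7 - 86 = -618/7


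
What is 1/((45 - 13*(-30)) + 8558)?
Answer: 1/8993 ≈ 0.00011120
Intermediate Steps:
1/((45 - 13*(-30)) + 8558) = 1/((45 + 390) + 8558) = 1/(435 + 8558) = 1/8993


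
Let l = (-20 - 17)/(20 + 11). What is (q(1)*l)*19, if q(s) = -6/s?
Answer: 4218/31 ≈ 136.06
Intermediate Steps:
l = -37/31 ≈ -1.1935
(q(1)*l)*19 = (-6/1*(-37/31))*19 = (-6*1*(-37/31))*19 = -6*(-37/31)*19 = (222/31)*19 = 4218/31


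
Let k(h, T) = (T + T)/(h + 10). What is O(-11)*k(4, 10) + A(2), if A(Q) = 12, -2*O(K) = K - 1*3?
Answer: 22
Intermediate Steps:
k(h, T) = 2*T/(10 + h) (k(h, T) = (2*T)/(10 + h) = 2*T/(10 + h))
O(K) = 3/2 - K/2 (O(K) = -(K - 1*3)/2 = -(K - 3)/2 = -(-3 + K)/2 = 3/2 - K/2)
O(-11)*k(4, 10) + A(2) = (3/2 - ½*(-11))*(2*10/(10 + 4)) + 12 = (3/2 + 11/2)*(2*10/14) + 12 = 7*(2*10*(1/14)) + 12 = 7*(10/7) + 12 = 10 + 12 = 22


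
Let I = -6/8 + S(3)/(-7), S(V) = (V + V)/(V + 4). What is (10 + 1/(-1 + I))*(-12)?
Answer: -41688/367 ≈ -113.59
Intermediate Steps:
S(V) = 2*V/(4 + V) (S(V) = (2*V)/(4 + V) = 2*V/(4 + V))
I = -171/196 (I = -6/8 + (2*3/(4 + 3))/(-7) = -6*⅛ + (2*3/7)*(-⅐) = -¾ + (2*3*(⅐))*(-⅐) = -¾ + (6/7)*(-⅐) = -¾ - 6/49 = -171/196 ≈ -0.87245)
(10 + 1/(-1 + I))*(-12) = (10 + 1/(-1 - 171/196))*(-12) = (10 + 1/(-367/196))*(-12) = (10 - 196/367)*(-12) = (3474/367)*(-12) = -41688/367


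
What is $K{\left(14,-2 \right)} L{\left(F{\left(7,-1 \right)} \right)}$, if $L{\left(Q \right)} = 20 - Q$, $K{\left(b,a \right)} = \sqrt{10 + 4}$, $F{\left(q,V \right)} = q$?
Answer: $13 \sqrt{14} \approx 48.642$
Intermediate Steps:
$K{\left(b,a \right)} = \sqrt{14}$
$K{\left(14,-2 \right)} L{\left(F{\left(7,-1 \right)} \right)} = \sqrt{14} \left(20 - 7\right) = \sqrt{14} \cdot 13 = 13 \sqrt{14}$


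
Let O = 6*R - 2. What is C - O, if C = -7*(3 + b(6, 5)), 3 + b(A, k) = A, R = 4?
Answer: -64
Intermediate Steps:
b(A, k) = -3 + A
O = 22 (O = 6*4 - 2 = 24 - 2 = 22)
C = -42 (C = -7*(3 + (-3 + 6)) = -7*(3 + 3) = -7*6 = -42)
C - O = -42 - 1*22 = -42 - 22 = -64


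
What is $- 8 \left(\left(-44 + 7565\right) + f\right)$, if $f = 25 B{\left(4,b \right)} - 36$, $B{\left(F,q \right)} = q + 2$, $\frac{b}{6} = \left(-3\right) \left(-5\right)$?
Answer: $-78280$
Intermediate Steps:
$b = 90$ ($b = 6 \left(\left(-3\right) \left(-5\right)\right) = 6 \cdot 15 = 90$)
$B{\left(F,q \right)} = 2 + q$
$f = 2264$ ($f = 25 \left(2 + 90\right) - 36 = 25 \cdot 92 - 36 = 2300 - 36 = 2264$)
$- 8 \left(\left(-44 + 7565\right) + f\right) = - 8 \left(\left(-44 + 7565\right) + 2264\right) = - 8 \left(7521 + 2264\right) = \left(-8\right) 9785 = -78280$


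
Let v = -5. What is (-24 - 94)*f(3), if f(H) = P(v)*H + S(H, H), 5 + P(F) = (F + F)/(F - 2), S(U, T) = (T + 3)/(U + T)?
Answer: 8024/7 ≈ 1146.3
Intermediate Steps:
S(U, T) = (3 + T)/(T + U)
P(F) = -5 + 2*F/(-2 + F) (P(F) = -5 + (F + F)/(F - 2) = -5 + (2*F)/(-2 + F) = -5 + 2*F/(-2 + F))
f(H) = -25*H/7 + (3 + H)/(2*H) (f(H) = ((10 - 3*(-5))/(-2 - 5))*H + (3 + H)/(H + H) = ((10 + 15)/(-7))*H + (3 + H)/((2*H)) = (-⅐*25)*H + (1/(2*H))*(3 + H) = -25*H/7 + (3 + H)/(2*H))
(-24 - 94)*f(3) = (-24 - 94)*((1/14)*(21 - 50*3² + 7*3)/3) = -59*(21 - 50*9 + 21)/(7*3) = -59*(21 - 450 + 21)/(7*3) = -59*(-408)/(7*3) = -118*(-68/7) = 8024/7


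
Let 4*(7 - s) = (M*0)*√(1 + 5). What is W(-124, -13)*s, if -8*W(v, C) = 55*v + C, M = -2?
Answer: 47831/8 ≈ 5978.9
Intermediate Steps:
W(v, C) = -55*v/8 - C/8 (W(v, C) = -(55*v + C)/8 = -(C + 55*v)/8 = -55*v/8 - C/8)
s = 7 (s = 7 - (-2*0)*√(1 + 5)/4 = 7 - 0*√6 = 7 - ¼*0 = 7 + 0 = 7)
W(-124, -13)*s = (-55/8*(-124) - ⅛*(-13))*7 = (1705/2 + 13/8)*7 = (6833/8)*7 = 47831/8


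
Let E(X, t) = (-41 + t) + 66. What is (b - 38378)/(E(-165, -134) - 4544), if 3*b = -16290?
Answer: 43808/4653 ≈ 9.4150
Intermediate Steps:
b = -5430 (b = (⅓)*(-16290) = -5430)
E(X, t) = 25 + t
(b - 38378)/(E(-165, -134) - 4544) = (-5430 - 38378)/((25 - 134) - 4544) = -43808/(-109 - 4544) = -43808/(-4653) = -43808*(-1/4653) = 43808/4653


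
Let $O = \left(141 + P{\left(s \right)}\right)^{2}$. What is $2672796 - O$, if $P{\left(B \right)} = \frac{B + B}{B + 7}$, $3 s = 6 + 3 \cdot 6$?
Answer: $\frac{596837939}{225} \approx 2.6526 \cdot 10^{6}$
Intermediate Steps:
$s = 8$ ($s = \frac{6 + 3 \cdot 6}{3} = \frac{6 + 18}{3} = \frac{1}{3} \cdot 24 = 8$)
$P{\left(B \right)} = \frac{2 B}{7 + B}$
$O = \frac{4541161}{225}$ ($O = \left(141 + 2 \cdot 8 \frac{1}{7 + 8}\right)^{2} = \left(141 + 2 \cdot 8 \cdot \frac{1}{15}\right)^{2} = \left(141 + \frac{16}{15}\right)^{2} = \left(\frac{2131}{15}\right)^{2} = \frac{4541161}{225} \approx 20183.0$)
$2672796 - O = 2672796 - \frac{4541161}{225} = \frac{596837939}{225}$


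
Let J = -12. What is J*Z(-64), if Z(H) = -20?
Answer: 240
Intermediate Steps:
J*Z(-64) = -12*(-20) = 240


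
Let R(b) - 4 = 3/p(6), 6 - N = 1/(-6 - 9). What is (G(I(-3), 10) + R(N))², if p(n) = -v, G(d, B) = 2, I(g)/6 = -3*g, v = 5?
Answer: 729/25 ≈ 29.160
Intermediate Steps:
I(g) = -18*g (I(g) = 6*(-3*g) = -18*g)
N = 91/15 (N = 6 - 1/(-6 - 9) = 6 - 1/(-15) = 6 - 1*(-1/15) = 6 + 1/15 = 91/15 ≈ 6.0667)
p(n) = -5 (p(n) = -1*5 = -5)
R(b) = 17/5 (R(b) = 4 + 3/(-5) = 4 + 3*(-⅕) = 4 - ⅗ = 17/5)
(G(I(-3), 10) + R(N))² = (2 + 17/5)² = (27/5)² = 729/25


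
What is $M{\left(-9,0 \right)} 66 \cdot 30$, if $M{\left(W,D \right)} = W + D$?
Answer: $-17820$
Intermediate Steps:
$M{\left(W,D \right)} = D + W$
$M{\left(-9,0 \right)} 66 \cdot 30 = \left(0 - 9\right) 66 \cdot 30 = \left(-9\right) 66 \cdot 30 = \left(-594\right) 30 = -17820$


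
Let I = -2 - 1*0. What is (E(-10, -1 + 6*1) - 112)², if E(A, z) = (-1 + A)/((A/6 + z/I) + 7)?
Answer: 3880900/289 ≈ 13429.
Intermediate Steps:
I = -2 (I = -2 + 0 = -2)
E(A, z) = (-1 + A)/(7 - z/2 + A/6) (E(A, z) = (-1 + A)/((A/6 + z/(-2)) + 7) = (-1 + A)/((A*(⅙) + z*(-½)) + 7) = (-1 + A)/((A/6 - z/2) + 7) = (-1 + A)/((-z/2 + A/6) + 7) = (-1 + A)/(7 - z/2 + A/6))
(E(-10, -1 + 6*1) - 112)² = (6*(1 - 1*(-10))/(-42 - 1*(-10) + 3*(-1 + 6*1)) - 112)² = (6*(1 + 10)/(-42 + 10 + 3*(-1 + 6)) - 112)² = (6*11/(-42 + 10 + 3*5) - 112)² = (6*11/(-42 + 10 + 15) - 112)² = (6*11/(-17) - 112)² = (6*(-1/17)*11 - 112)² = (-66/17 - 112)² = (-1970/17)² = 3880900/289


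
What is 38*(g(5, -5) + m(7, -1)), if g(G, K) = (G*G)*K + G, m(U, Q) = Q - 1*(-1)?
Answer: -4560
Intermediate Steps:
m(U, Q) = 1 + Q (m(U, Q) = Q + 1 = 1 + Q)
g(G, K) = G + K*G² (g(G, K) = G²*K + G = K*G² + G = G + K*G²)
38*(g(5, -5) + m(7, -1)) = 38*(5*(1 + 5*(-5)) + (1 - 1)) = 38*(5*(1 - 25) + 0) = 38*(5*(-24) + 0) = 38*(-120 + 0) = 38*(-120) = -4560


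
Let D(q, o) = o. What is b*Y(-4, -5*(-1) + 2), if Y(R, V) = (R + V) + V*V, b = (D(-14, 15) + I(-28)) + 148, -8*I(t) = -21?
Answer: 17225/2 ≈ 8612.5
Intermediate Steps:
I(t) = 21/8 (I(t) = -⅛*(-21) = 21/8)
b = 1325/8 (b = (15 + 21/8) + 148 = 141/8 + 148 = 1325/8 ≈ 165.63)
Y(R, V) = R + V + V² (Y(R, V) = (R + V) + V² = R + V + V²)
b*Y(-4, -5*(-1) + 2) = 1325*(-4 + (-5*(-1) + 2) + (-5*(-1) + 2)²)/8 = 1325*(-4 + (5 + 2) + (5 + 2)²)/8 = 1325*(-4 + 7 + 7²)/8 = 1325*(-4 + 7 + 49)/8 = (1325/8)*52 = 17225/2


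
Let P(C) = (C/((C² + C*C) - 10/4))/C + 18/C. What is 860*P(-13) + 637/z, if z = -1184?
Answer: -12277385031/10328032 ≈ -1188.7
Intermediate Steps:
P(C) = 1/(-5/2 + 2*C²) + 18/C (P(C) = (C/((C² + C²) - 10*¼))/C + 18/C = (C/(2*C² - 5/2))/C + 18/C = (C/(-5/2 + 2*C²))/C + 18/C = 1/(-5/2 + 2*C²) + 18/C)
860*P(-13) + 637/z = 860*(2*(-45 - 13 + 36*(-13)²)/(-13*(-5 + 4*(-13)²))) + 637/(-1184) = 860*(2*(-1/13)*(-45 - 13 + 36*169)/(-5 + 4*169)) + 637*(-1/1184) = 860*(2*(-1/13)*(-45 - 13 + 6084)/(-5 + 676)) - 637/1184 = 860*(2*(-1/13)*6026/671) - 637/1184 = 860*(2*(-1/13)*(1/671)*6026) - 637/1184 = 860*(-12052/8723) - 637/1184 = -10364720/8723 - 637/1184 = -12277385031/10328032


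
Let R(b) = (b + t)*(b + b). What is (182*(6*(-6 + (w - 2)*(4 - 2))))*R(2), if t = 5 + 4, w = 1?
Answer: -384384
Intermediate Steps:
t = 9
R(b) = 2*b*(9 + b) (R(b) = (b + 9)*(b + b) = (9 + b)*(2*b) = 2*b*(9 + b))
(182*(6*(-6 + (w - 2)*(4 - 2))))*R(2) = (182*(6*(-6 + (1 - 2)*(4 - 2))))*(2*2*(9 + 2)) = (182*(6*(-6 - 1*2)))*(2*2*11) = (182*(6*(-6 - 2)))*44 = (182*(6*(-8)))*44 = (182*(-48))*44 = -8736*44 = -384384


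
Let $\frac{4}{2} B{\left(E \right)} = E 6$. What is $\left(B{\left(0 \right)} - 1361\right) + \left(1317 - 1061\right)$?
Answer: $-1105$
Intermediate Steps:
$B{\left(E \right)} = 3 E$ ($B{\left(E \right)} = \frac{E 6}{2} = \frac{6 E}{2} = 3 E$)
$\left(B{\left(0 \right)} - 1361\right) + \left(1317 - 1061\right) = \left(3 \cdot 0 - 1361\right) + \left(1317 - 1061\right) = \left(0 - 1361\right) + 256 = -1361 + 256 = -1105$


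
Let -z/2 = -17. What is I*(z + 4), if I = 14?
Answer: 532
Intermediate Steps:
z = 34 (z = -2*(-17) = 34)
I*(z + 4) = 14*(34 + 4) = 14*38 = 532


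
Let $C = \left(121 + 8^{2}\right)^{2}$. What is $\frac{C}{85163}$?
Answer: $\frac{34225}{85163} \approx 0.40188$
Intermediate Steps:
$C = 34225$ ($C = \left(121 + 64\right)^{2} = 185^{2} = 34225$)
$\frac{C}{85163} = \frac{34225}{85163}$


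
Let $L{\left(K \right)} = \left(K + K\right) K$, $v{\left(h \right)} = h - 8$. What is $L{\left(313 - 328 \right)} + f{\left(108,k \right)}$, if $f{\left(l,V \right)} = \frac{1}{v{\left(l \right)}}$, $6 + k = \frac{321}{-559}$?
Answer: $\frac{45001}{100} \approx 450.01$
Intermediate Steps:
$v{\left(h \right)} = -8 + h$ ($v{\left(h \right)} = h - 8 = -8 + h$)
$L{\left(K \right)} = 2 K^{2}$ ($L{\left(K \right)} = 2 K K = 2 K^{2}$)
$k = - \frac{3675}{559}$ ($k = -6 + \frac{321}{-559} = -6 + 321 \left(- \frac{1}{559}\right) = -6 - \frac{321}{559} = - \frac{3675}{559} \approx -6.5742$)
$f{\left(l,V \right)} = \frac{1}{-8 + l}$
$L{\left(313 - 328 \right)} + f{\left(108,k \right)} = 2 \left(313 - 328\right)^{2} + \frac{1}{-8 + 108} = 2 \left(-15\right)^{2} + \frac{1}{100} = 2 \cdot 225 + \frac{1}{100} = 450 + \frac{1}{100} = \frac{45001}{100}$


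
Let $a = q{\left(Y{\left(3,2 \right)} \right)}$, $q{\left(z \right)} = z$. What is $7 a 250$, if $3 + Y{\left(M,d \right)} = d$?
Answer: $-1750$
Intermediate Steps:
$Y{\left(M,d \right)} = -3 + d$
$a = -1$ ($a = -3 + 2 = -1$)
$7 a 250 = 7 \left(-1\right) 250 = \left(-7\right) 250 = -1750$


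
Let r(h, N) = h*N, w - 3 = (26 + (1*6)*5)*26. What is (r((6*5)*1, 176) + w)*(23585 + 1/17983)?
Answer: 2858205708384/17983 ≈ 1.5894e+8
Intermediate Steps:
w = 1459 (w = 3 + (26 + (1*6)*5)*26 = 3 + (26 + 6*5)*26 = 3 + (26 + 30)*26 = 3 + 56*26 = 3 + 1456 = 1459)
r(h, N) = N*h
(r((6*5)*1, 176) + w)*(23585 + 1/17983) = (176*((6*5)*1) + 1459)*(23585 + 1/17983) = (176*(30*1) + 1459)*(23585 + 1/17983) = (176*30 + 1459)*(424129056/17983) = (5280 + 1459)*(424129056/17983) = 6739*(424129056/17983) = 2858205708384/17983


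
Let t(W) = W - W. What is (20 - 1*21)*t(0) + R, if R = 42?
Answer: 42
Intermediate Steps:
t(W) = 0
(20 - 1*21)*t(0) + R = (20 - 1*21)*0 + 42 = (20 - 21)*0 + 42 = -1*0 + 42 = 0 + 42 = 42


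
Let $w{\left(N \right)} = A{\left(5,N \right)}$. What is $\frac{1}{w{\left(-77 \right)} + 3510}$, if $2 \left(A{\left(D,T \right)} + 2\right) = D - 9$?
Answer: $\frac{1}{3506} \approx 0.00028523$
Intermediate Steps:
$A{\left(D,T \right)} = - \frac{13}{2} + \frac{D}{2}$ ($A{\left(D,T \right)} = -2 + \frac{D - 9}{2} = -2 + \frac{-9 + D}{2} = -2 + \left(- \frac{9}{2} + \frac{D}{2}\right) = - \frac{13}{2} + \frac{D}{2}$)
$w{\left(N \right)} = -4$ ($w{\left(N \right)} = - \frac{13}{2} + \frac{1}{2} \cdot 5 = - \frac{13}{2} + \frac{5}{2} = -4$)
$\frac{1}{w{\left(-77 \right)} + 3510} = \frac{1}{-4 + 3510} = \frac{1}{3506}$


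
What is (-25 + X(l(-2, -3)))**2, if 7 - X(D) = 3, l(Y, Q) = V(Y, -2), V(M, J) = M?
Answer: 441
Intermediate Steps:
l(Y, Q) = Y
X(D) = 4 (X(D) = 7 - 1*3 = 7 - 3 = 4)
(-25 + X(l(-2, -3)))**2 = (-25 + 4)**2 = (-21)**2 = 441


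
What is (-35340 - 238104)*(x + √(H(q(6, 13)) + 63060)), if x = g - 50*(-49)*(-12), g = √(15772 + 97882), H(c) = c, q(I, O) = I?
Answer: 8039253600 - 273444*√63066 - 273444*√113654 ≈ 7.8784e+9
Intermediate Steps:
g = √113654 ≈ 337.13
x = -29400 + √113654 (x = √113654 - 50*(-49)*(-12) = √113654 - (-2450)*(-12) = √113654 - 1*29400 = √113654 - 29400 = -29400 + √113654 ≈ -29063.)
(-35340 - 238104)*(x + √(H(q(6, 13)) + 63060)) = (-35340 - 238104)*((-29400 + √113654) + √(6 + 63060)) = -273444*((-29400 + √113654) + √63066) = -273444*(-29400 + √63066 + √113654) = 8039253600 - 273444*√63066 - 273444*√113654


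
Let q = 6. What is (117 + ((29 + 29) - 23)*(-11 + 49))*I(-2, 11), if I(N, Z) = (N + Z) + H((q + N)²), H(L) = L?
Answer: 36175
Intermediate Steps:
I(N, Z) = N + Z + (6 + N)² (I(N, Z) = (N + Z) + (6 + N)² = N + Z + (6 + N)²)
(117 + ((29 + 29) - 23)*(-11 + 49))*I(-2, 11) = (117 + ((29 + 29) - 23)*(-11 + 49))*(-2 + 11 + (6 - 2)²) = (117 + (58 - 23)*38)*(-2 + 11 + 4²) = (117 + 35*38)*(-2 + 11 + 16) = (117 + 1330)*25 = 1447*25 = 36175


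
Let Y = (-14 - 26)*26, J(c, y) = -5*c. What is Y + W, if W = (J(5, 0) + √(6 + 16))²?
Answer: -1040 + (25 - √22)² ≈ -627.52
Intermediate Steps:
Y = -1040 (Y = -40*26 = -1040)
W = (-25 + √22)² (W = (-5*5 + √(6 + 16))² = (-25 + √22)² ≈ 412.48)
Y + W = -1040 + (25 - √22)²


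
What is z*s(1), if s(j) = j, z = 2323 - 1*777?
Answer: 1546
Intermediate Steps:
z = 1546 (z = 2323 - 777 = 1546)
z*s(1) = 1546*1 = 1546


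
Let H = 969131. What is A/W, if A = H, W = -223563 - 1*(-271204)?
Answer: 969131/47641 ≈ 20.342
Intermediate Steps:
W = 47641 (W = -223563 + 271204 = 47641)
A = 969131
A/W = 969131/47641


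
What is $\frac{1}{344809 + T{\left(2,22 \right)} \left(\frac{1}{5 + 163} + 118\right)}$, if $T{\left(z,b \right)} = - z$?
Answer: $\frac{84}{28944131} \approx 2.9021 \cdot 10^{-6}$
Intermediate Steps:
$\frac{1}{344809 + T{\left(2,22 \right)} \left(\frac{1}{5 + 163} + 118\right)} = \frac{1}{344809 + \left(-1\right) 2 \left(\frac{1}{5 + 163} + 118\right)} = \frac{1}{344809 - 2 \left(\frac{1}{168} + 118\right)} = \frac{1}{344809 - \frac{19825}{84}} = \frac{1}{\frac{28944131}{84}} = \frac{84}{28944131}$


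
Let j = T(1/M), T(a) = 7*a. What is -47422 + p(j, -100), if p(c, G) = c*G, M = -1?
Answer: -46722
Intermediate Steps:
j = -7 (j = 7/(-1) = 7*(-1) = -7)
p(c, G) = G*c
-47422 + p(j, -100) = -47422 - 100*(-7) = -47422 + 700 = -46722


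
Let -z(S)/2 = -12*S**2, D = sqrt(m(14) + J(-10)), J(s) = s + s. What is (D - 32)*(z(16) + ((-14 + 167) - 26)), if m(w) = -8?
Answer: -200672 + 12542*I*sqrt(7) ≈ -2.0067e+5 + 33183.0*I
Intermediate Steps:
J(s) = 2*s
D = 2*I*sqrt(7) (D = sqrt(-8 + 2*(-10)) = sqrt(-8 - 20) = sqrt(-28) = 2*I*sqrt(7) ≈ 5.2915*I)
z(S) = 24*S**2 (z(S) = -(-24)*S**2 = 24*S**2)
(D - 32)*(z(16) + ((-14 + 167) - 26)) = (2*I*sqrt(7) - 32)*(24*16**2 + ((-14 + 167) - 26)) = (-32 + 2*I*sqrt(7))*(24*256 + (153 - 26)) = (-32 + 2*I*sqrt(7))*(6144 + 127) = (-32 + 2*I*sqrt(7))*6271 = -200672 + 12542*I*sqrt(7)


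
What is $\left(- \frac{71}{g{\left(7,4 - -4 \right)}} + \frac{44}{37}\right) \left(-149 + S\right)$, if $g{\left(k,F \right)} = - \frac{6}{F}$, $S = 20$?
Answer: $- \frac{457520}{37} \approx -12365.0$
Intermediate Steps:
$\left(- \frac{71}{g{\left(7,4 - -4 \right)}} + \frac{44}{37}\right) \left(-149 + S\right) = \left(- \frac{71}{\left(-6\right) \frac{1}{4 - -4}} + \frac{44}{37}\right) \left(-149 + 20\right) = \left(- \frac{71}{\left(-6\right) \frac{1}{4 + 4}} + 44 \cdot \frac{1}{37}\right) \left(-129\right) = \left(- \frac{71}{\left(-6\right) \frac{1}{8}} + \frac{44}{37}\right) \left(-129\right) = \left(- \frac{71}{- \frac{3}{4}} + \frac{44}{37}\right) \left(-129\right) = \left(\left(-71\right) \left(- \frac{4}{3}\right) + \frac{44}{37}\right) \left(-129\right) = \left(\frac{284}{3} + \frac{44}{37}\right) \left(-129\right) = \frac{10640}{111} \left(-129\right) = - \frac{457520}{37}$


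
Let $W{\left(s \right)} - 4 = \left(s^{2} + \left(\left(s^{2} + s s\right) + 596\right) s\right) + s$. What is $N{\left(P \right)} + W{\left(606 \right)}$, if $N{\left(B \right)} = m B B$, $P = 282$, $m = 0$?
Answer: $445819054$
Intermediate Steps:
$N{\left(B \right)} = 0$ ($N{\left(B \right)} = 0 B B = 0 B = 0$)
$W{\left(s \right)} = 4 + s + s^{2} + s \left(596 + 2 s^{2}\right)$ ($W{\left(s \right)} = 4 + \left(\left(s^{2} + \left(\left(s^{2} + s s\right) + 596\right) s\right) + s\right) = 4 + \left(\left(s^{2} + \left(\left(s^{2} + s^{2}\right) + 596\right) s\right) + s\right) = 4 + \left(\left(s^{2} + \left(2 s^{2} + 596\right) s\right) + s\right) = 4 + \left(\left(s^{2} + \left(596 + 2 s^{2}\right) s\right) + s\right) = 4 + \left(\left(s^{2} + s \left(596 + 2 s^{2}\right)\right) + s\right) = 4 + \left(s + s^{2} + s \left(596 + 2 s^{2}\right)\right) = 4 + s + s^{2} + s \left(596 + 2 s^{2}\right)$)
$N{\left(P \right)} + W{\left(606 \right)} = 0 + \left(4 + 606^{2} + 2 \cdot 606^{3} + 597 \cdot 606\right) = 0 + \left(4 + 367236 + 2 \cdot 222545016 + 361782\right) = 0 + \left(4 + 367236 + 445090032 + 361782\right) = 0 + 445819054 = 445819054$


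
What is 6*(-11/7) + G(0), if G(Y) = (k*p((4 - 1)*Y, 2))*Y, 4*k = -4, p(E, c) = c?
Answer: -66/7 ≈ -9.4286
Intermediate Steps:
k = -1 (k = (1/4)*(-4) = -1)
G(Y) = -2*Y (G(Y) = (-1*2)*Y = -2*Y)
6*(-11/7) + G(0) = 6*(-11/7) - 2*0 = 6*(-11*1/7) + 0 = 6*(-11/7) + 0 = -66/7 + 0 = -66/7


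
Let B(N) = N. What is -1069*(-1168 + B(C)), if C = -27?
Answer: 1277455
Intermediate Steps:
-1069*(-1168 + B(C)) = -1069*(-1168 - 27) = -1069*(-1195) = 1277455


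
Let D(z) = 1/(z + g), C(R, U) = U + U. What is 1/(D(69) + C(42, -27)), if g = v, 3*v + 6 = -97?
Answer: -104/5613 ≈ -0.018528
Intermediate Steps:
v = -103/3 (v = -2 + (1/3)*(-97) = -2 - 97/3 = -103/3 ≈ -34.333)
C(R, U) = 2*U
g = -103/3 ≈ -34.333
D(z) = 1/(-103/3 + z) (D(z) = 1/(z - 103/3) = 1/(-103/3 + z))
1/(D(69) + C(42, -27)) = 1/(3/(-103 + 3*69) + 2*(-27)) = 1/(3/(-103 + 207) - 54) = 1/(3/104 - 54) = 1/(-5613/104) = -104/5613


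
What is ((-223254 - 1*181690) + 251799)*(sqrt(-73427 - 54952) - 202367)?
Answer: 30991494215 - 153145*I*sqrt(128379) ≈ 3.0991e+10 - 5.4872e+7*I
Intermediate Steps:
((-223254 - 1*181690) + 251799)*(sqrt(-73427 - 54952) - 202367) = ((-223254 - 181690) + 251799)*(sqrt(-128379) - 202367) = (-404944 + 251799)*(I*sqrt(128379) - 202367) = -153145*(-202367 + I*sqrt(128379)) = 30991494215 - 153145*I*sqrt(128379)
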